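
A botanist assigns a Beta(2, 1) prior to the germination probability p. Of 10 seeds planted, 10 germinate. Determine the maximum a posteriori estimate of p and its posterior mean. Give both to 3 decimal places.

Posterior: Beta(2+10, 1+0) = Beta(12, 1).
Since β = 1 ≤ 1 and α > 1, the Beta density is monotone increasing on [0,1]; the mode is at 1.
Mean = 12/(12+1) = 0.923.

p_MAP = 1.000, E[p|data] = 0.923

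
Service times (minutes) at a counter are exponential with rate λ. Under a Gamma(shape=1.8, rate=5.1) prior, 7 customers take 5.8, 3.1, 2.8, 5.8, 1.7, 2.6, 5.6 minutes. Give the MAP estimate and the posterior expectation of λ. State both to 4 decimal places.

Σ times = 27.4. Posterior: Gamma(shape = 1.8+7 = 8.8, rate = 5.1+27.4 = 32.5).
Mode = (α−1)/β = 7.8/32.5 = 0.2400.
Mean = α/β = 8.8/32.5 = 0.2708.

MAP = 0.2400; posterior mean = 0.2708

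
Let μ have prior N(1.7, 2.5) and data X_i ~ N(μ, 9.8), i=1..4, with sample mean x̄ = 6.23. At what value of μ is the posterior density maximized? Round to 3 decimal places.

Posterior for μ is Normal. Precision-weighted mean: (1/2.5·1.7 + 4/9.8·6.23) / (1/2.5 + 4/9.8) = 3.988.
A Normal posterior is symmetric, so mode = mean.
This is the posterior mode — the MAP estimate.

3.988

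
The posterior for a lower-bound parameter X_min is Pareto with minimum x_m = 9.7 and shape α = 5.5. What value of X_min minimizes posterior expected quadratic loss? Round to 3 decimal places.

11.856

The Pareto density is strictly decreasing on [x_m, ∞), so the mode is x_m = 9.700.
Mean = α·x_m/(α−1) = 5.5·9.7/4.5 = 11.856.
Quadratic loss ⇒ the optimal estimator is the posterior mean.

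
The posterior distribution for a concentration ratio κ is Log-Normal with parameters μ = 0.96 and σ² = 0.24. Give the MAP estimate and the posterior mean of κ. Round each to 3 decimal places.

Mode = exp(μ − σ²) = exp(0.72) = 2.054.
Mean = exp(μ + σ²/2) = exp(1.080) = 2.945.
Right-skewed posterior ⇒ mode < mean.

MAP: 2.054. Posterior mean: 2.945.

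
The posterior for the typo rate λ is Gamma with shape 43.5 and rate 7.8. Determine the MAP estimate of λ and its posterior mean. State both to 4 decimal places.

MAP: 5.4487. Posterior mean: 5.5769.

Mode = (α−1)/β = 42.5/7.8 = 5.4487.
Mean = α/β = 43.5/7.8 = 5.5769.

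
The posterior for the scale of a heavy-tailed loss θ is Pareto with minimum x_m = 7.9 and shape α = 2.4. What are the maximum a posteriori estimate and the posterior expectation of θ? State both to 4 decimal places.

MAP = 7.9000, posterior mean = 13.5429

The Pareto density is strictly decreasing on [x_m, ∞), so the mode is x_m = 7.9000.
Mean = α·x_m/(α−1) = 2.4·7.9/1.4 = 13.5429.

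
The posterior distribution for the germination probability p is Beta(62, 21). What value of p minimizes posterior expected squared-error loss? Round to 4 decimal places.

Mode = (62−1)/(62+21−2) = 61/81 = 0.7531.
Mean = 62/(62+21) = 62/83 = 0.7470.
Squared-error loss ⇒ the optimal estimator is the posterior mean.

0.7470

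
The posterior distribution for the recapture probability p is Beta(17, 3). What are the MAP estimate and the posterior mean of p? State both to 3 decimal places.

MAP: 0.889. Posterior mean: 0.850.

Mode = (17−1)/(17+3−2) = 16/18 = 0.889.
Mean = 17/(17+3) = 17/20 = 0.850.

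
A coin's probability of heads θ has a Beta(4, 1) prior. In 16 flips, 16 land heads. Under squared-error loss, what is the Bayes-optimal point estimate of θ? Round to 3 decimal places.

0.952

Posterior: Beta(4+16, 1+0) = Beta(20, 1).
Since β = 1 ≤ 1 and α > 1, the Beta density is monotone increasing on [0,1]; the mode is at 1.
Mean = 20/(20+1) = 0.952.
Squared-error loss ⇒ the optimal estimator is the posterior mean.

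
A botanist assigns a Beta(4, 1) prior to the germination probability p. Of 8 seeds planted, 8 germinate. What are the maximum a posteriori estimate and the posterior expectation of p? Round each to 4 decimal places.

Posterior: Beta(4+8, 1+0) = Beta(12, 1).
Since β = 1 ≤ 1 and α > 1, the Beta density is monotone increasing on [0,1]; the mode is at 1.
Mean = 12/(12+1) = 0.9231.
Mode > mean: the posterior has a left tail.

MAP = 1.0000; posterior mean = 0.9231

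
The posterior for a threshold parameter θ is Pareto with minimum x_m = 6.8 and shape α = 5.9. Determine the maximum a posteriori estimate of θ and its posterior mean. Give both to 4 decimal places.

maximum a posteriori estimate = 6.8000, posterior mean = 8.1878

The Pareto density is strictly decreasing on [x_m, ∞), so the mode is x_m = 6.8000.
Mean = α·x_m/(α−1) = 5.9·6.8/4.9 = 8.1878.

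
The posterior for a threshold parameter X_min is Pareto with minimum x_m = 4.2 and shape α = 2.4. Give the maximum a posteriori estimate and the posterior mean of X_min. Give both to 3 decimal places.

The Pareto density is strictly decreasing on [x_m, ∞), so the mode is x_m = 4.200.
Mean = α·x_m/(α−1) = 2.4·4.2/1.4 = 7.200.

X_min_MAP = 4.200, E[X_min|data] = 7.200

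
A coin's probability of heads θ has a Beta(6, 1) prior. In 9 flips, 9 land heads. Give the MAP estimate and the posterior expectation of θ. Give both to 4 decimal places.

MAP estimate = 1.0000, posterior expectation = 0.9375

Posterior: Beta(6+9, 1+0) = Beta(15, 1).
Since β = 1 ≤ 1 and α > 1, the Beta density is monotone increasing on [0,1]; the mode is at 1.
Mean = 15/(15+1) = 0.9375.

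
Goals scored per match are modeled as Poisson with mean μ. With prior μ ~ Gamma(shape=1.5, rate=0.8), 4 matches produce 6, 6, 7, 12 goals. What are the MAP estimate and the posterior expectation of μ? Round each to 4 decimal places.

μ_MAP = 6.5625, E[μ|data] = 6.7708

Σ counts = 31. Posterior: Gamma(shape = 1.5+31 = 32.5, rate = 0.8+4 = 4.8).
Mode = (α−1)/β = 31.5/4.8 = 6.5625.
Mean = α/β = 32.5/4.8 = 6.7708.
Right-skewed posterior ⇒ mode < mean.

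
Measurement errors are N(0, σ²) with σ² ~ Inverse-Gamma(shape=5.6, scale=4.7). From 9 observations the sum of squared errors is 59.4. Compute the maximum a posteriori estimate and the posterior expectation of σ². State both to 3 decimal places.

Posterior: Inverse-Gamma(shape = 5.6+9/2 = 10.1, scale = 4.7+59.4/2 = 34.4).
Mode = β/(α+1) = 34.4/11.1 = 3.099.
Mean = β/(α−1) = 34.4/9.1 = 3.780.

maximum a posteriori estimate = 3.099, posterior expectation = 3.780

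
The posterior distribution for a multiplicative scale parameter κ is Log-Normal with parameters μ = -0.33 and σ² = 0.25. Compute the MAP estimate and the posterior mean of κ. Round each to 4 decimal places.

Mode = exp(μ − σ²) = exp(-0.58) = 0.5599.
Mean = exp(μ + σ²/2) = exp(-0.205) = 0.8146.
Right-skewed posterior ⇒ mode < mean.

MAP = 0.5599; posterior mean = 0.8146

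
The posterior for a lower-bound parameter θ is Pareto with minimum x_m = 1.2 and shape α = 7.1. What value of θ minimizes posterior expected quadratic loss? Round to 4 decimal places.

1.3967

The Pareto density is strictly decreasing on [x_m, ∞), so the mode is x_m = 1.2000.
Mean = α·x_m/(α−1) = 7.1·1.2/6.1 = 1.3967.
Quadratic loss ⇒ the optimal estimator is the posterior mean.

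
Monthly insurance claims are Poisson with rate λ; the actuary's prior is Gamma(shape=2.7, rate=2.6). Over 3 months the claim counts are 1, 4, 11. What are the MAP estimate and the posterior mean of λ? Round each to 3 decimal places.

Σ counts = 16. Posterior: Gamma(shape = 2.7+16 = 18.7, rate = 2.6+3 = 5.6).
Mode = (α−1)/β = 17.7/5.6 = 3.161.
Mean = α/β = 18.7/5.6 = 3.339.
The mean is pulled above the mode by the posterior's right skew.

MAP: 3.161. Posterior mean: 3.339.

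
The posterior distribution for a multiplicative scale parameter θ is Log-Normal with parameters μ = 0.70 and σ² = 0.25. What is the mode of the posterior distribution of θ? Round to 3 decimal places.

1.568

Mode = exp(μ − σ²) = exp(0.45) = 1.568.
Mean = exp(μ + σ²/2) = exp(0.825) = 2.282.
This is the posterior mode — the MAP estimate.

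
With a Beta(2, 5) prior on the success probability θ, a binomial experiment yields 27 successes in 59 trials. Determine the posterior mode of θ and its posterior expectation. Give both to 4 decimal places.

Posterior: Beta(2+27, 5+32) = Beta(29, 37).
Mode = (29−1)/(29+37−2) = 28/64 = 0.4375.
Mean = 29/(29+37) = 29/66 = 0.4394.
The mean is pulled above the mode by the posterior's right skew.

MAP = 0.4375; posterior mean = 0.4394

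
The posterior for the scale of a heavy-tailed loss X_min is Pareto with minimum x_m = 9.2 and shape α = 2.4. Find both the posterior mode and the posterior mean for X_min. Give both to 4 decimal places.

The Pareto density is strictly decreasing on [x_m, ∞), so the mode is x_m = 9.2000.
Mean = α·x_m/(α−1) = 2.4·9.2/1.4 = 15.7714.

MAP = 9.2000, posterior mean = 15.7714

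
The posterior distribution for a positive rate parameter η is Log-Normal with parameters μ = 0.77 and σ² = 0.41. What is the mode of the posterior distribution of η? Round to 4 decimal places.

Mode = exp(μ − σ²) = exp(0.36) = 1.4333.
Mean = exp(μ + σ²/2) = exp(0.975) = 2.6512.
This is the posterior mode — the MAP estimate.

1.4333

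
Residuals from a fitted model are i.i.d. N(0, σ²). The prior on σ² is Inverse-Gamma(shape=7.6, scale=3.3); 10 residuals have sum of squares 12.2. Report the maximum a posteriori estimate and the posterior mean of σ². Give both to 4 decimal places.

maximum a posteriori estimate = 0.6912, posterior mean = 0.8103

Posterior: Inverse-Gamma(shape = 7.6+10/2 = 12.6, scale = 3.3+12.2/2 = 9.4).
Mode = β/(α+1) = 9.4/13.6 = 0.6912.
Mean = β/(α−1) = 9.4/11.6 = 0.8103.
The mean is pulled above the mode by the posterior's right skew.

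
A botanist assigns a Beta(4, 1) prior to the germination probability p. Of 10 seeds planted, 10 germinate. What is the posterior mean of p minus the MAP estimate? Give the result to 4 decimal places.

Posterior: Beta(4+10, 1+0) = Beta(14, 1).
Since β = 1 ≤ 1 and α > 1, the Beta density is monotone increasing on [0,1]; the mode is at 1.
Mean = 14/(14+1) = 0.9333.
Difference = 0.9333 − 1.0000 = -0.0667.

-0.0667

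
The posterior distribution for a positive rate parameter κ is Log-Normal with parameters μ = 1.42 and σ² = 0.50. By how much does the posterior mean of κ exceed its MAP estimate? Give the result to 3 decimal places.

Mode = exp(μ − σ²) = exp(0.92) = 2.509.
Mean = exp(μ + σ²/2) = exp(1.670) = 5.312.
Difference = 5.312 − 2.509 = 2.803.
Right-skewed posterior ⇒ mode < mean.

2.803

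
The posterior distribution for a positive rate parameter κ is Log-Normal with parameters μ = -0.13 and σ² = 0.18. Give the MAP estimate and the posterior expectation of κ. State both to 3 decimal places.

MAP = 0.733; posterior mean = 0.961

Mode = exp(μ − σ²) = exp(-0.31) = 0.733.
Mean = exp(μ + σ²/2) = exp(-0.040) = 0.961.
The mean is pulled above the mode by the posterior's right skew.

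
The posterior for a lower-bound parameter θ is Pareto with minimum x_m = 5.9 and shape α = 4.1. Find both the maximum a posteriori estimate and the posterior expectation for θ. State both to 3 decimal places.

The Pareto density is strictly decreasing on [x_m, ∞), so the mode is x_m = 5.900.
Mean = α·x_m/(α−1) = 4.1·5.9/3.1 = 7.803.
The posterior is right-skewed, so the mean exceeds the mode.

MAP: 5.900. Posterior mean: 7.803.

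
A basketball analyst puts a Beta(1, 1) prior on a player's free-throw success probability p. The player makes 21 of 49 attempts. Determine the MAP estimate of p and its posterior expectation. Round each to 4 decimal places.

Posterior: Beta(1+21, 1+28) = Beta(22, 29).
Mode = (22−1)/(22+29−2) = 21/49 = 0.4286.
With a flat prior the MAP equals the MLE, 21/49.
Mean = 22/(22+29) = 22/51 = 0.4314.
The posterior is right-skewed, so the mean exceeds the mode.

MAP = 0.4286; posterior mean = 0.4314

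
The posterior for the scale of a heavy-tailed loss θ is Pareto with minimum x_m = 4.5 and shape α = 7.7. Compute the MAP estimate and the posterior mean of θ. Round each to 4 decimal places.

MAP = 4.5000; posterior mean = 5.1716

The Pareto density is strictly decreasing on [x_m, ∞), so the mode is x_m = 4.5000.
Mean = α·x_m/(α−1) = 7.7·4.5/6.7 = 5.1716.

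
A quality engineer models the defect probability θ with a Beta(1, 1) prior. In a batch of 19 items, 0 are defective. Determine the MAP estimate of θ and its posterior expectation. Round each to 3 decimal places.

MAP = 0.000; posterior mean = 0.048

Posterior: Beta(1+0, 1+19) = Beta(1, 20).
Since α = 1 ≤ 1 and β > 1, the Beta density is monotone decreasing on [0,1]; the mode is at 0.
Mean = 1/(1+20) = 0.048.
Mean > mode: the posterior has a right tail.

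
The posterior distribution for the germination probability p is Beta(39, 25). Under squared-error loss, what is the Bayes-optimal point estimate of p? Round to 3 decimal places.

0.609

Mode = (39−1)/(39+25−2) = 38/62 = 0.613.
Mean = 39/(39+25) = 39/64 = 0.609.
Squared-error loss ⇒ the optimal estimator is the posterior mean.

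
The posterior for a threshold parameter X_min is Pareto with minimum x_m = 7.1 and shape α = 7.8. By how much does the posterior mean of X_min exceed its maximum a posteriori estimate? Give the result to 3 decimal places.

1.044

The Pareto density is strictly decreasing on [x_m, ∞), so the mode is x_m = 7.100.
Mean = α·x_m/(α−1) = 7.8·7.1/6.8 = 8.144.
Difference = 8.144 − 7.100 = 1.044.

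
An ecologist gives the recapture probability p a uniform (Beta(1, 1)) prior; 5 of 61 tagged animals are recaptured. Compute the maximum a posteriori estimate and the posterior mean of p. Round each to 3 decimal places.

Posterior: Beta(1+5, 1+56) = Beta(6, 57).
Mode = (6−1)/(6+57−2) = 5/61 = 0.082.
With a flat prior the MAP equals the MLE, 5/61.
Mean = 6/(6+57) = 6/63 = 0.095.

MAP: 0.082. Posterior mean: 0.095.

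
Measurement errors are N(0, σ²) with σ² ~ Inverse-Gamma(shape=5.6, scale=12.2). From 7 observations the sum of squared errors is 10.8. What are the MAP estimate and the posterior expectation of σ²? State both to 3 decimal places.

Posterior: Inverse-Gamma(shape = 5.6+7/2 = 9.1, scale = 12.2+10.8/2 = 17.6).
Mode = β/(α+1) = 17.6/10.1 = 1.743.
Mean = β/(α−1) = 17.6/8.1 = 2.173.

σ²_MAP = 1.743, E[σ²|data] = 2.173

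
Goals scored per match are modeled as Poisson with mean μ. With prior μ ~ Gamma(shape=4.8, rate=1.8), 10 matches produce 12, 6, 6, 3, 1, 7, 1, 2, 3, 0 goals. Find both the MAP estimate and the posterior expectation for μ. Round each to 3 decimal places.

Σ counts = 41. Posterior: Gamma(shape = 4.8+41 = 45.8, rate = 1.8+10 = 11.8).
Mode = (α−1)/β = 44.8/11.8 = 3.797.
Mean = α/β = 45.8/11.8 = 3.881.
Mean > mode: the posterior has a right tail.

MAP: 3.797. Posterior mean: 3.881.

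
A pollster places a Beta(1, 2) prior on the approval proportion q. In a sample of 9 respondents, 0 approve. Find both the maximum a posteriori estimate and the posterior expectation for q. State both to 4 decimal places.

maximum a posteriori estimate = 0.0000, posterior expectation = 0.0833

Posterior: Beta(1+0, 2+9) = Beta(1, 11).
Since α = 1 ≤ 1 and β > 1, the Beta density is monotone decreasing on [0,1]; the mode is at 0.
Mean = 1/(1+11) = 0.0833.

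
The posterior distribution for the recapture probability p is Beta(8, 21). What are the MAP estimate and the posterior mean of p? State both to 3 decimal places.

Mode = (8−1)/(8+21−2) = 7/27 = 0.259.
Mean = 8/(8+21) = 8/29 = 0.276.

p_MAP = 0.259, E[p|data] = 0.276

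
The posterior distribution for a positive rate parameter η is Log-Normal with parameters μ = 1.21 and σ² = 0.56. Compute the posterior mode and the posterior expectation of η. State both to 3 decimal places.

MAP: 1.916. Posterior mean: 4.437.

Mode = exp(μ − σ²) = exp(0.65) = 1.916.
Mean = exp(μ + σ²/2) = exp(1.490) = 4.437.
The mean is pulled above the mode by the posterior's right skew.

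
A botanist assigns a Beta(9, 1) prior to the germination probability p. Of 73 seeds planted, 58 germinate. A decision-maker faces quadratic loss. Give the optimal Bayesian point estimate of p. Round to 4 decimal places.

Posterior: Beta(9+58, 1+15) = Beta(67, 16).
Mode = (67−1)/(67+16−2) = 66/81 = 0.8148.
Mean = 67/(67+16) = 67/83 = 0.8072.
Quadratic loss ⇒ the optimal estimator is the posterior mean.

0.8072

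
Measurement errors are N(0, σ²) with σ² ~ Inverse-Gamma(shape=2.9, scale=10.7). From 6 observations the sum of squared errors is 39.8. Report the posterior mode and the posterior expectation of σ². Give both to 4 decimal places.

Posterior: Inverse-Gamma(shape = 2.9+6/2 = 5.9, scale = 10.7+39.8/2 = 30.6).
Mode = β/(α+1) = 30.6/6.9 = 4.4348.
Mean = β/(α−1) = 30.6/4.9 = 6.2449.
Right-skewed posterior ⇒ mode < mean.

σ²_MAP = 4.4348, E[σ²|data] = 6.2449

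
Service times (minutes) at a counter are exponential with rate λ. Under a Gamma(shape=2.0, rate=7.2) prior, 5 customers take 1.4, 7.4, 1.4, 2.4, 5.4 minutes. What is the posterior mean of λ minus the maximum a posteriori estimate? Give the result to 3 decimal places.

Σ times = 18.0. Posterior: Gamma(shape = 2.0+5 = 7.0, rate = 7.2+18.0 = 25.2).
Mode = (α−1)/β = 6.0/25.2 = 0.238.
Mean = α/β = 7.0/25.2 = 0.278.
Difference = 0.278 − 0.238 = 0.040.
The posterior is right-skewed, so the mean exceeds the mode.

0.040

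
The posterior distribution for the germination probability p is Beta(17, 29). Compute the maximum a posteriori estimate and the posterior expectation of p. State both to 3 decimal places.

MAP = 0.364; posterior mean = 0.370

Mode = (17−1)/(17+29−2) = 16/44 = 0.364.
Mean = 17/(17+29) = 17/46 = 0.370.
The mean is pulled above the mode by the posterior's right skew.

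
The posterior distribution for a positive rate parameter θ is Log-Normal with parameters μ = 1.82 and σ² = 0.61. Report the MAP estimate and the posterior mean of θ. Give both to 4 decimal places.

Mode = exp(μ − σ²) = exp(1.21) = 3.3535.
Mean = exp(μ + σ²/2) = exp(2.125) = 8.3729.
The mean is pulled above the mode by the posterior's right skew.

MAP estimate = 3.3535, posterior mean = 8.3729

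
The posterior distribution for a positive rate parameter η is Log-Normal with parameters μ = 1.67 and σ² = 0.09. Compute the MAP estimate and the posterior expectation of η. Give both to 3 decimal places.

Mode = exp(μ − σ²) = exp(1.58) = 4.855.
Mean = exp(μ + σ²/2) = exp(1.715) = 5.557.

MAP = 4.855, posterior mean = 5.557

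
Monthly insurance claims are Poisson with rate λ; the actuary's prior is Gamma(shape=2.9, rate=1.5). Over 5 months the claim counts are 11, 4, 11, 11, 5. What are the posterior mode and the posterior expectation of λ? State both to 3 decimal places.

posterior mode = 6.754, posterior expectation = 6.908

Σ counts = 42. Posterior: Gamma(shape = 2.9+42 = 44.9, rate = 1.5+5 = 6.5).
Mode = (α−1)/β = 43.9/6.5 = 6.754.
Mean = α/β = 44.9/6.5 = 6.908.
The mean is pulled above the mode by the posterior's right skew.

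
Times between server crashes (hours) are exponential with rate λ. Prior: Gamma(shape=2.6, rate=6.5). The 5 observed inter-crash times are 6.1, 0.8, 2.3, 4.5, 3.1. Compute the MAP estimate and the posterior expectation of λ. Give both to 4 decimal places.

Σ times = 16.8. Posterior: Gamma(shape = 2.6+5 = 7.6, rate = 6.5+16.8 = 23.3).
Mode = (α−1)/β = 6.6/23.3 = 0.2833.
Mean = α/β = 7.6/23.3 = 0.3262.
The mean is pulled above the mode by the posterior's right skew.

MAP = 0.2833; posterior mean = 0.3262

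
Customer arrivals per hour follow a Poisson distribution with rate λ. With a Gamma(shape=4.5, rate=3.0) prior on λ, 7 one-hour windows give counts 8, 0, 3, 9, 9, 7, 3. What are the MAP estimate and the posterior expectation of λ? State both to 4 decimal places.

MAP: 4.2500. Posterior mean: 4.3500.

Σ counts = 39. Posterior: Gamma(shape = 4.5+39 = 43.5, rate = 3.0+7 = 10.0).
Mode = (α−1)/β = 42.5/10.0 = 4.2500.
Mean = α/β = 43.5/10.0 = 4.3500.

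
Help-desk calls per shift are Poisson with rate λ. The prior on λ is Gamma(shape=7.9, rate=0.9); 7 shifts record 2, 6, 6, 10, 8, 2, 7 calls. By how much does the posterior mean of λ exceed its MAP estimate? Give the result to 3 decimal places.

Σ counts = 41. Posterior: Gamma(shape = 7.9+41 = 48.9, rate = 0.9+7 = 7.9).
Mode = (α−1)/β = 47.9/7.9 = 6.063.
Mean = α/β = 48.9/7.9 = 6.190.
Difference = 6.190 − 6.063 = 0.127.

0.127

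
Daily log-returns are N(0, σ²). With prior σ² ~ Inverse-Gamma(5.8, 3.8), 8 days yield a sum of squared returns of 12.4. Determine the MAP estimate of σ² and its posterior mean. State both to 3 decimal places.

σ²_MAP = 0.926, E[σ²|data] = 1.136

Posterior: Inverse-Gamma(shape = 5.8+8/2 = 9.8, scale = 3.8+12.4/2 = 10.0).
Mode = β/(α+1) = 10.0/10.8 = 0.926.
Mean = β/(α−1) = 10.0/8.8 = 1.136.
The mean is pulled above the mode by the posterior's right skew.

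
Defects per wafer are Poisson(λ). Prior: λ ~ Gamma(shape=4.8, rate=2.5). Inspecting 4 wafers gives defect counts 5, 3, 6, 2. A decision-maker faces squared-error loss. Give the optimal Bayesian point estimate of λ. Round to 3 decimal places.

3.200

Σ counts = 16. Posterior: Gamma(shape = 4.8+16 = 20.8, rate = 2.5+4 = 6.5).
Mode = (α−1)/β = 19.8/6.5 = 3.046.
Mean = α/β = 20.8/6.5 = 3.200.
Squared-error loss ⇒ the optimal estimator is the posterior mean.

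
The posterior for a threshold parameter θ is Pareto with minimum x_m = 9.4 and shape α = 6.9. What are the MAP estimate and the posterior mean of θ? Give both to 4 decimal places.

The Pareto density is strictly decreasing on [x_m, ∞), so the mode is x_m = 9.4000.
Mean = α·x_m/(α−1) = 6.9·9.4/5.9 = 10.9932.

θ_MAP = 9.4000, E[θ|data] = 10.9932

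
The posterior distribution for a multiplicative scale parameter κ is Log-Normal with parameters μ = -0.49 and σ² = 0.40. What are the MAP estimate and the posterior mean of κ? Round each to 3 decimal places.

MAP = 0.411; posterior mean = 0.748

Mode = exp(μ − σ²) = exp(-0.89) = 0.411.
Mean = exp(μ + σ²/2) = exp(-0.290) = 0.748.
The posterior is right-skewed, so the mean exceeds the mode.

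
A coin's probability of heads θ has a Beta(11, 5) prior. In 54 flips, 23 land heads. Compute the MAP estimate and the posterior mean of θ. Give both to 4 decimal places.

MAP estimate = 0.4853, posterior mean = 0.4857

Posterior: Beta(11+23, 5+31) = Beta(34, 36).
Mode = (34−1)/(34+36−2) = 33/68 = 0.4853.
Mean = 34/(34+36) = 34/70 = 0.4857.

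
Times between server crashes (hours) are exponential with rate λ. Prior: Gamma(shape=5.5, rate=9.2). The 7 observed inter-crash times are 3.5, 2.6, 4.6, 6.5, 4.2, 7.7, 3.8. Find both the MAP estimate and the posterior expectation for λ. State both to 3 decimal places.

Σ times = 32.9. Posterior: Gamma(shape = 5.5+7 = 12.5, rate = 9.2+32.9 = 42.1).
Mode = (α−1)/β = 11.5/42.1 = 0.273.
Mean = α/β = 12.5/42.1 = 0.297.
Mean > mode: the posterior has a right tail.

λ_MAP = 0.273, E[λ|data] = 0.297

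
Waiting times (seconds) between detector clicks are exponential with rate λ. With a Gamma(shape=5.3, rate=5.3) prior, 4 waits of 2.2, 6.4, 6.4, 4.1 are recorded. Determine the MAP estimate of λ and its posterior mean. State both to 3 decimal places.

λ_MAP = 0.340, E[λ|data] = 0.381

Σ times = 19.1. Posterior: Gamma(shape = 5.3+4 = 9.3, rate = 5.3+19.1 = 24.4).
Mode = (α−1)/β = 8.3/24.4 = 0.340.
Mean = α/β = 9.3/24.4 = 0.381.
Mean > mode: the posterior has a right tail.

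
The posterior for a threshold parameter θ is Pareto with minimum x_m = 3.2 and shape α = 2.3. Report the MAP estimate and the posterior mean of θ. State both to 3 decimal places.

The Pareto density is strictly decreasing on [x_m, ∞), so the mode is x_m = 3.200.
Mean = α·x_m/(α−1) = 2.3·3.2/1.3 = 5.662.

MAP: 3.200. Posterior mean: 5.662.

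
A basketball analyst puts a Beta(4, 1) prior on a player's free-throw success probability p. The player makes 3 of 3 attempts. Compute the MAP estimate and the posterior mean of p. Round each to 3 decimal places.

Posterior: Beta(4+3, 1+0) = Beta(7, 1).
Since β = 1 ≤ 1 and α > 1, the Beta density is monotone increasing on [0,1]; the mode is at 1.
Mean = 7/(7+1) = 0.875.
The posterior is left-skewed, so the mode exceeds the mean.

MAP = 1.000; posterior mean = 0.875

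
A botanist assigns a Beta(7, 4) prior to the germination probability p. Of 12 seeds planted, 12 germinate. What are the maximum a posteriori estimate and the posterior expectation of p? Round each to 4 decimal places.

p_MAP = 0.8571, E[p|data] = 0.8261

Posterior: Beta(7+12, 4+0) = Beta(19, 4).
Mode = (19−1)/(19+4−2) = 18/21 = 0.8571.
Mean = 19/(19+4) = 19/23 = 0.8261.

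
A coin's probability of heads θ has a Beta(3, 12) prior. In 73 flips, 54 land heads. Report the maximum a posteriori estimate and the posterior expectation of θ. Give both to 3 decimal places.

θ_MAP = 0.651, E[θ|data] = 0.648

Posterior: Beta(3+54, 12+19) = Beta(57, 31).
Mode = (57−1)/(57+31−2) = 56/86 = 0.651.
Mean = 57/(57+31) = 57/88 = 0.648.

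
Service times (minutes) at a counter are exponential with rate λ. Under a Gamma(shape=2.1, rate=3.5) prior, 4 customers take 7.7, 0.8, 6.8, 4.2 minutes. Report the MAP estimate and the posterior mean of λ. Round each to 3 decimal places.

Σ times = 19.5. Posterior: Gamma(shape = 2.1+4 = 6.1, rate = 3.5+19.5 = 23.0).
Mode = (α−1)/β = 5.1/23.0 = 0.222.
Mean = α/β = 6.1/23.0 = 0.265.

MAP: 0.222. Posterior mean: 0.265.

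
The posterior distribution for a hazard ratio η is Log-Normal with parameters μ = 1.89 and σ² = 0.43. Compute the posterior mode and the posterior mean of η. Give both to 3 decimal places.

Mode = exp(μ − σ²) = exp(1.46) = 4.306.
Mean = exp(μ + σ²/2) = exp(2.105) = 8.207.
The mean is pulled above the mode by the posterior's right skew.

posterior mode = 4.306, posterior mean = 8.207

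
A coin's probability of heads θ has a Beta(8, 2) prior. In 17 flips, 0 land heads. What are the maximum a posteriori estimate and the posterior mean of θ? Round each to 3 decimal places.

Posterior: Beta(8+0, 2+17) = Beta(8, 19).
Mode = (8−1)/(8+19−2) = 7/25 = 0.280.
Mean = 8/(8+19) = 8/27 = 0.296.

θ_MAP = 0.280, E[θ|data] = 0.296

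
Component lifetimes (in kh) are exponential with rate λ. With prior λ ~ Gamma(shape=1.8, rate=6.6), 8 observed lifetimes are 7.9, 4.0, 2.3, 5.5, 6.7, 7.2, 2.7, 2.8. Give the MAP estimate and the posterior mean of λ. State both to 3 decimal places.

Σ times = 39.1. Posterior: Gamma(shape = 1.8+8 = 9.8, rate = 6.6+39.1 = 45.7).
Mode = (α−1)/β = 8.8/45.7 = 0.193.
Mean = α/β = 9.8/45.7 = 0.214.

MAP = 0.193, posterior mean = 0.214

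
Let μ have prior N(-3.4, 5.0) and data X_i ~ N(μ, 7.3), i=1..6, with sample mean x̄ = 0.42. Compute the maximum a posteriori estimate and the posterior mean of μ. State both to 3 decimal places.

Posterior for μ is Normal. Precision-weighted mean: (1/5.0·-3.4 + 6/7.3·0.42) / (1/5.0 + 6/7.3) = -0.328.
A Normal posterior is symmetric, so mode = mean.

μ_MAP = -0.328, E[μ|data] = -0.328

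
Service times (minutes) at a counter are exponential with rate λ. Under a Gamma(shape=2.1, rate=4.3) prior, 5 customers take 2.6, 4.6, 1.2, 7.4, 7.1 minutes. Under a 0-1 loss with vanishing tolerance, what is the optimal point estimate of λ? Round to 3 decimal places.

0.224

Σ times = 22.9. Posterior: Gamma(shape = 2.1+5 = 7.1, rate = 4.3+22.9 = 27.2).
Mode = (α−1)/β = 6.1/27.2 = 0.224.
Mean = α/β = 7.1/27.2 = 0.261.
This is the posterior mode — the MAP estimate.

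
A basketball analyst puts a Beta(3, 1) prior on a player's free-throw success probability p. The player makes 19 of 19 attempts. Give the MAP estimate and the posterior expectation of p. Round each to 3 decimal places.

Posterior: Beta(3+19, 1+0) = Beta(22, 1).
Since β = 1 ≤ 1 and α > 1, the Beta density is monotone increasing on [0,1]; the mode is at 1.
Mean = 22/(22+1) = 0.957.

MAP: 1.000. Posterior mean: 0.957.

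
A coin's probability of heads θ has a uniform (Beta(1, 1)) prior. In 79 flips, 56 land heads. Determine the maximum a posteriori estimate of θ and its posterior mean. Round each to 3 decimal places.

Posterior: Beta(1+56, 1+23) = Beta(57, 24).
Mode = (57−1)/(57+24−2) = 56/79 = 0.709.
With a flat prior the MAP equals the MLE, 56/79.
Mean = 57/(57+24) = 57/81 = 0.704.

MAP = 0.709; posterior mean = 0.704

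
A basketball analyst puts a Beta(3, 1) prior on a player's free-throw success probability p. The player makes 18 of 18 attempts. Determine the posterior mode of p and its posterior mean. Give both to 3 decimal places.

posterior mode = 1.000, posterior mean = 0.955

Posterior: Beta(3+18, 1+0) = Beta(21, 1).
Since β = 1 ≤ 1 and α > 1, the Beta density is monotone increasing on [0,1]; the mode is at 1.
Mean = 21/(21+1) = 0.955.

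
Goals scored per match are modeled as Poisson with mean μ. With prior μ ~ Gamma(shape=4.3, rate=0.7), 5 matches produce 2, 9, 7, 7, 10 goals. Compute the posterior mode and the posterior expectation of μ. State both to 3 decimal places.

Σ counts = 35. Posterior: Gamma(shape = 4.3+35 = 39.3, rate = 0.7+5 = 5.7).
Mode = (α−1)/β = 38.3/5.7 = 6.719.
Mean = α/β = 39.3/5.7 = 6.895.

μ_MAP = 6.719, E[μ|data] = 6.895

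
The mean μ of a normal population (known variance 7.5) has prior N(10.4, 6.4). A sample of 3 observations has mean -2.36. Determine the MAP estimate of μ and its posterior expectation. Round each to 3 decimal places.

MAP: 1.224. Posterior mean: 1.224.

Posterior for μ is Normal. Precision-weighted mean: (1/6.4·10.4 + 3/7.5·-2.36) / (1/6.4 + 3/7.5) = 1.224.
A Normal posterior is symmetric, so mode = mean.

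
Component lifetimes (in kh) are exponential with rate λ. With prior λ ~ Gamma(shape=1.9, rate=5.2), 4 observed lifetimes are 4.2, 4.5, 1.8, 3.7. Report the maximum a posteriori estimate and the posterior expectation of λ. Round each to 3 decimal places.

maximum a posteriori estimate = 0.253, posterior expectation = 0.304

Σ times = 14.2. Posterior: Gamma(shape = 1.9+4 = 5.9, rate = 5.2+14.2 = 19.4).
Mode = (α−1)/β = 4.9/19.4 = 0.253.
Mean = α/β = 5.9/19.4 = 0.304.
The mean is pulled above the mode by the posterior's right skew.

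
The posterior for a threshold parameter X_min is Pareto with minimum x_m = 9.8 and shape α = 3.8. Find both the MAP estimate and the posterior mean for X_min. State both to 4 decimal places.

MAP estimate = 9.8000, posterior mean = 13.3000

The Pareto density is strictly decreasing on [x_m, ∞), so the mode is x_m = 9.8000.
Mean = α·x_m/(α−1) = 3.8·9.8/2.8 = 13.3000.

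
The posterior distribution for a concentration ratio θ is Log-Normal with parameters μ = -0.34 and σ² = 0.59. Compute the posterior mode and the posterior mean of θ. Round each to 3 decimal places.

Mode = exp(μ − σ²) = exp(-0.93) = 0.395.
Mean = exp(μ + σ²/2) = exp(-0.045) = 0.956.

θ_MAP = 0.395, E[θ|data] = 0.956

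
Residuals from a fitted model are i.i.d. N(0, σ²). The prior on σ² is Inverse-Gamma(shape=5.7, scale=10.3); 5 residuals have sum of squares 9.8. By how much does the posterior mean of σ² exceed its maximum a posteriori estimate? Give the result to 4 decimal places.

Posterior: Inverse-Gamma(shape = 5.7+5/2 = 8.2, scale = 10.3+9.8/2 = 15.2).
Mode = β/(α+1) = 15.2/9.2 = 1.6522.
Mean = β/(α−1) = 15.2/7.2 = 2.1111.
Difference = 2.1111 − 1.6522 = 0.4589.

0.4589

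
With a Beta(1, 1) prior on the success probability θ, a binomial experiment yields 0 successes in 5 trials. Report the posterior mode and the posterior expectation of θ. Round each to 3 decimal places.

MAP = 0.000; posterior mean = 0.143

Posterior: Beta(1+0, 1+5) = Beta(1, 6).
Since α = 1 ≤ 1 and β > 1, the Beta density is monotone decreasing on [0,1]; the mode is at 0.
Mean = 1/(1+6) = 0.143.
The posterior is right-skewed, so the mean exceeds the mode.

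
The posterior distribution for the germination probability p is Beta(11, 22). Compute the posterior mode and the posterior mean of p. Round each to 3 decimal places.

MAP = 0.323, posterior mean = 0.333

Mode = (11−1)/(11+22−2) = 10/31 = 0.323.
Mean = 11/(11+22) = 11/33 = 0.333.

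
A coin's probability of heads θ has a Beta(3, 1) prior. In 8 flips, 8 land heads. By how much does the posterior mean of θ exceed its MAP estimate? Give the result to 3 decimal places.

Posterior: Beta(3+8, 1+0) = Beta(11, 1).
Since β = 1 ≤ 1 and α > 1, the Beta density is monotone increasing on [0,1]; the mode is at 1.
Mean = 11/(11+1) = 0.917.
Difference = 0.917 − 1.000 = -0.083.

-0.083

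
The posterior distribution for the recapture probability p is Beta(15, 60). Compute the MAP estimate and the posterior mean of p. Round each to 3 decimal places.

Mode = (15−1)/(15+60−2) = 14/73 = 0.192.
Mean = 15/(15+60) = 15/75 = 0.200.

MAP: 0.192. Posterior mean: 0.200.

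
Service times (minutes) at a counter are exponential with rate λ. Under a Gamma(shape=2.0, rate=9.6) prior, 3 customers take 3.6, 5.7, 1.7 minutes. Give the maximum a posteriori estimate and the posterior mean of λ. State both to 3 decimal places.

Σ times = 11.0. Posterior: Gamma(shape = 2.0+3 = 5.0, rate = 9.6+11.0 = 20.6).
Mode = (α−1)/β = 4.0/20.6 = 0.194.
Mean = α/β = 5.0/20.6 = 0.243.

MAP = 0.194; posterior mean = 0.243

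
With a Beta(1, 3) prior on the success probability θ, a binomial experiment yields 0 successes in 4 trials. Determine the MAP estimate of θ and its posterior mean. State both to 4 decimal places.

MAP estimate = 0.0000, posterior mean = 0.1250

Posterior: Beta(1+0, 3+4) = Beta(1, 7).
Since α = 1 ≤ 1 and β > 1, the Beta density is monotone decreasing on [0,1]; the mode is at 0.
Mean = 1/(1+7) = 0.1250.
Right-skewed posterior ⇒ mode < mean.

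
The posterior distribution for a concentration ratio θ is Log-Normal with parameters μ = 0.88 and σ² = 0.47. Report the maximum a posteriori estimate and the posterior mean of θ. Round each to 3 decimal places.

Mode = exp(μ − σ²) = exp(0.41) = 1.507.
Mean = exp(μ + σ²/2) = exp(1.115) = 3.050.

MAP = 1.507; posterior mean = 3.050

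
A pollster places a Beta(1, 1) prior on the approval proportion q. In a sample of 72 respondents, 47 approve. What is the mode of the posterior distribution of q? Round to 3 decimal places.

0.653

Posterior: Beta(1+47, 1+25) = Beta(48, 26).
Mode = (48−1)/(48+26−2) = 47/72 = 0.653.
With a flat prior the MAP equals the MLE, 47/72.
Mean = 48/(48+26) = 48/74 = 0.649.
This is the posterior mode — the MAP estimate.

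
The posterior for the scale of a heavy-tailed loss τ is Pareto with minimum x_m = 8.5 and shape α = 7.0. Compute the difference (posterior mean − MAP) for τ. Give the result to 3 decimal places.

1.417

The Pareto density is strictly decreasing on [x_m, ∞), so the mode is x_m = 8.500.
Mean = α·x_m/(α−1) = 7.0·8.5/6.0 = 9.917.
Difference = 9.917 − 8.500 = 1.417.
The mean is pulled above the mode by the posterior's right skew.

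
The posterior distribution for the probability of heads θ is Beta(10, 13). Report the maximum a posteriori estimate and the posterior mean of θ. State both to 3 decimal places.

MAP = 0.429, posterior mean = 0.435

Mode = (10−1)/(10+13−2) = 9/21 = 0.429.
Mean = 10/(10+13) = 10/23 = 0.435.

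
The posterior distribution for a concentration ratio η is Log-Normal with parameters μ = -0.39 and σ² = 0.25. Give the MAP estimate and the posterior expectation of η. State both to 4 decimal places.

MAP: 0.5273. Posterior mean: 0.7672.

Mode = exp(μ − σ²) = exp(-0.64) = 0.5273.
Mean = exp(μ + σ²/2) = exp(-0.265) = 0.7672.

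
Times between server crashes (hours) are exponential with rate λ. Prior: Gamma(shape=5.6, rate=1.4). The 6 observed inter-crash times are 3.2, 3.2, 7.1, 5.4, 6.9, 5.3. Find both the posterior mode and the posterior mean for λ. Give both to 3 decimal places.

posterior mode = 0.326, posterior mean = 0.357

Σ times = 31.1. Posterior: Gamma(shape = 5.6+6 = 11.6, rate = 1.4+31.1 = 32.5).
Mode = (α−1)/β = 10.6/32.5 = 0.326.
Mean = α/β = 11.6/32.5 = 0.357.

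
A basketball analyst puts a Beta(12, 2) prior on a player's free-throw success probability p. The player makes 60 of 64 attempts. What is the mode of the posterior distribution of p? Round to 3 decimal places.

Posterior: Beta(12+60, 2+4) = Beta(72, 6).
Mode = (72−1)/(72+6−2) = 71/76 = 0.934.
Mean = 72/(72+6) = 72/78 = 0.923.
This is the posterior mode — the MAP estimate.

0.934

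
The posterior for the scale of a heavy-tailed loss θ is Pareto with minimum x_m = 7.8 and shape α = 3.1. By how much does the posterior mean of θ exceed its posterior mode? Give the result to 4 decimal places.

The Pareto density is strictly decreasing on [x_m, ∞), so the mode is x_m = 7.8000.
Mean = α·x_m/(α−1) = 3.1·7.8/2.1 = 11.5143.
Difference = 11.5143 − 7.8000 = 3.7143.

3.7143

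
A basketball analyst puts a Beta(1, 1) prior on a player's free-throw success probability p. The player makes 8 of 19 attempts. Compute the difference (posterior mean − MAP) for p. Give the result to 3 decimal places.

Posterior: Beta(1+8, 1+11) = Beta(9, 12).
Mode = (9−1)/(9+12−2) = 8/19 = 0.421.
With a flat prior the MAP equals the MLE, 8/19.
Mean = 9/(9+12) = 9/21 = 0.429.
Difference = 0.429 − 0.421 = 0.008.

0.008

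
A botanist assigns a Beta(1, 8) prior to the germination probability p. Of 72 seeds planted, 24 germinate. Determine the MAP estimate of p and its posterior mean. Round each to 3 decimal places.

Posterior: Beta(1+24, 8+48) = Beta(25, 56).
Mode = (25−1)/(25+56−2) = 24/79 = 0.304.
Mean = 25/(25+56) = 25/81 = 0.309.

MAP: 0.304. Posterior mean: 0.309.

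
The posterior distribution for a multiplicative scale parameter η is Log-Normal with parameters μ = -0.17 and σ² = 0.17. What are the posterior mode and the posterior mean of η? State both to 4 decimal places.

η_MAP = 0.7118, E[η|data] = 0.9185

Mode = exp(μ − σ²) = exp(-0.34) = 0.7118.
Mean = exp(μ + σ²/2) = exp(-0.085) = 0.9185.
Mean > mode: the posterior has a right tail.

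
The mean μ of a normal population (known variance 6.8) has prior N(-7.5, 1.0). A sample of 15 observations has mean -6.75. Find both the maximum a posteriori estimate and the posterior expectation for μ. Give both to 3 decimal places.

Posterior for μ is Normal. Precision-weighted mean: (1/1.0·-7.5 + 15/6.8·-6.75) / (1/1.0 + 15/6.8) = -6.984.
A Normal posterior is symmetric, so mode = mean.

MAP: -6.984. Posterior mean: -6.984.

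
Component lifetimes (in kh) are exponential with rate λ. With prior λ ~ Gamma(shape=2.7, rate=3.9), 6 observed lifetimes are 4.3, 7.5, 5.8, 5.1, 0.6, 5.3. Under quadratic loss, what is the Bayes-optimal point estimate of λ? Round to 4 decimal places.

Σ times = 28.6. Posterior: Gamma(shape = 2.7+6 = 8.7, rate = 3.9+28.6 = 32.5).
Mode = (α−1)/β = 7.7/32.5 = 0.2369.
Mean = α/β = 8.7/32.5 = 0.2677.
Quadratic loss ⇒ the optimal estimator is the posterior mean.

0.2677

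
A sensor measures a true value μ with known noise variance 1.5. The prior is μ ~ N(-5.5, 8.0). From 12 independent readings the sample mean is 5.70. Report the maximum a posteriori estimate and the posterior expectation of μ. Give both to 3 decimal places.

Posterior for μ is Normal. Precision-weighted mean: (1/8.0·-5.5 + 12/1.5·5.70) / (1/8.0 + 12/1.5) = 5.528.
A Normal posterior is symmetric, so mode = mean.

MAP: 5.528. Posterior mean: 5.528.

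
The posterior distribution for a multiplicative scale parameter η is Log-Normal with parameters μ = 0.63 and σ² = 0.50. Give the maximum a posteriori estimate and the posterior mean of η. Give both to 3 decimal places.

Mode = exp(μ − σ²) = exp(0.13) = 1.139.
Mean = exp(μ + σ²/2) = exp(0.880) = 2.411.

MAP = 1.139; posterior mean = 2.411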